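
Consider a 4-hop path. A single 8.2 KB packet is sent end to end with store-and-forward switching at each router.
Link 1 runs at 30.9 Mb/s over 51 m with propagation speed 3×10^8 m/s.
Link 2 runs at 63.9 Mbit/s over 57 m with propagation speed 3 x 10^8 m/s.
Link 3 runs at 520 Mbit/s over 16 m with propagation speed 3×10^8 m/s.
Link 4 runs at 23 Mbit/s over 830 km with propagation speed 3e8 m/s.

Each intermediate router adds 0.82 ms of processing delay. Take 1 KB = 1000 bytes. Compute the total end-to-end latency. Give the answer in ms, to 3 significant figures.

11.4 ms

L = 65600 bits.
Transmission delays (L/R per hop): 2.12298, 1.0266, 0.126154, 2.85217 ms; sum = 6.12791 ms.
Propagation delays (d/s per hop): 0.00017, 0.00019, 5.33333e-05, 2.76667 ms; sum = 2.76708 ms.
Processing at 3 router(s): 3 × 0.82 ms = 2.46 ms.
End-to-end = 11.4 ms.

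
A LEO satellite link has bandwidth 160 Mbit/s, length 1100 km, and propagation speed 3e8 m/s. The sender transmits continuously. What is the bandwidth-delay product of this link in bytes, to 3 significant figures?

73300 bytes

Propagation delay = 1100000 / 300000000 = 0.00366667 s.
BDP = R × t_prop = 160000000 × 0.00366667 = 586667 bits.
In bytes: 586667/8 = 73300 bytes.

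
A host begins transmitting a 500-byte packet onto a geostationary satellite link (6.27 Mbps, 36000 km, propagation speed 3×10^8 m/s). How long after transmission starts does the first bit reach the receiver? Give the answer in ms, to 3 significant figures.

120 ms

First bit experiences only propagation delay: d/s = 36000000/300000000 = 120 ms.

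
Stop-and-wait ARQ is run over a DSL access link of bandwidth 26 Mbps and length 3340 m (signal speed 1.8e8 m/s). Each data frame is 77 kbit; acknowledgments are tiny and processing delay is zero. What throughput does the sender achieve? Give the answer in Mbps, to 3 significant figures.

t_tx = L/R = 77000/26000000 = 0.00296154 s.
t_prop = 3340/180000000 = 1.85556e-05 s; RTT = 3.71111e-05 s.
Cycle = t_tx + RTT = 0.00299865 s.
Throughput = L / cycle = 77000 / 0.00299865 = 25.7 Mbps.

25.7 Mbps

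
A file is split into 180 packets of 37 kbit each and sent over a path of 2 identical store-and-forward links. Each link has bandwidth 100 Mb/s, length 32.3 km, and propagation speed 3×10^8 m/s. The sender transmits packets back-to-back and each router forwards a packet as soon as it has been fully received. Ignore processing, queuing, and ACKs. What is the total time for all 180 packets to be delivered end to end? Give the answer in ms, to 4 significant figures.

Per-hop transmission t_tx = L/R = 37000/100000000 = 0.37 ms.
Per-hop propagation t_prop = 32300/300000000 = 0.107667 ms.
Pipeline fill: first packet needs 2·t_tx to clear all hops; remaining 179 packets each add one t_tx.
Total = (2+180-1)·t_tx + 2·t_prop = 181·0.37 + 2·0.107667 = 67.19 ms.

67.19 ms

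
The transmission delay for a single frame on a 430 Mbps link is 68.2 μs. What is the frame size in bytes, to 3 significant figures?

3670 bytes

L = R × t_tx = 430000000 b/s × 6.82e-05 s = 29326 bits.
In bytes: 29326 / 8 = 3670 bytes.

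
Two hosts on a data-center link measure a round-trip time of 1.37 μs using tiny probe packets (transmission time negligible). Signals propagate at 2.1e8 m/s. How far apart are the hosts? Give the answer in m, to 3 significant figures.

One-way propagation = RTT/2 = 0.685 μs.
d = s × t = 210000000 × 6.85e-07 = 144 m.

144 m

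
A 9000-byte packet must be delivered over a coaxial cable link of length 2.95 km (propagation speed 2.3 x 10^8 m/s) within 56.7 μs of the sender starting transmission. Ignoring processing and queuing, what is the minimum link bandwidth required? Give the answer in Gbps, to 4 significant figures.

L = 72000 bits.
Propagation delay = 2950 / 2.3e+08 = 12.8261 μs.
Transmission budget = 56.7 − 12.8261 = 43.8739 μs.
R ≥ L / t_tx = 72000 bits / 4.38739e-05 s = 1.641 Gbps.

1.641 Gbps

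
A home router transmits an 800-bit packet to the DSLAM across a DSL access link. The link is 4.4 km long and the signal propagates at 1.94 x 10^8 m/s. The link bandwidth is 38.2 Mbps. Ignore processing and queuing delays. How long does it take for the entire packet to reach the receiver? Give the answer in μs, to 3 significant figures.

43.6 μs

Transmission delay = L/R = 800 / 38200000 = 20.9424 μs.
Propagation delay = d/s = 4400 m / 194000000 m/s = 22.6804 μs.
Total = 43.6 μs.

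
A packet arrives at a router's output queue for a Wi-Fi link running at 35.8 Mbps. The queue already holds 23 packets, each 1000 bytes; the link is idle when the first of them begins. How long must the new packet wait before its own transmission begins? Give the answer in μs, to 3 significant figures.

Each queued packet: L/R = 8000/35800000 = 223.464 μs.
23 queued → 5139.66 μs.
Queuing delay = 5140 μs.

5140 μs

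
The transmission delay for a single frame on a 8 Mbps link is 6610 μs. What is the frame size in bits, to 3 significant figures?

L = R × t_tx = 8000000 b/s × 0.00661 s = 52880 bits.

52900 bits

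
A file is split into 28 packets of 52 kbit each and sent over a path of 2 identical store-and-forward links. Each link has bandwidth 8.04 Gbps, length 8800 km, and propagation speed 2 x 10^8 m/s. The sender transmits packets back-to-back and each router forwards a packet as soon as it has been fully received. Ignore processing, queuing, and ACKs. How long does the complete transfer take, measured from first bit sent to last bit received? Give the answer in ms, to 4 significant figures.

Per-hop transmission t_tx = L/R = 52000/8.04e+09 = 0.00646766 ms.
Per-hop propagation t_prop = 8800000/200000000 = 44 ms.
Pipeline fill: first packet needs 2·t_tx to clear all hops; remaining 27 packets each add one t_tx.
Total = (2+28-1)·t_tx + 2·t_prop = 29·0.00646766 + 2·44 = 88.19 ms.

88.19 ms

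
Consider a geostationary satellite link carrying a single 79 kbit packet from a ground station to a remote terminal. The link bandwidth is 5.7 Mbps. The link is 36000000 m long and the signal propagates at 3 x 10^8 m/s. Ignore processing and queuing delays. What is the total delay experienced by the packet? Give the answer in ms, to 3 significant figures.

134 ms

L = 79000 bits.
Transmission delay = L/R = 79000 / 5700000 = 13.8596 ms.
Propagation delay = d/s = 36000000 m / 300000000 m/s = 120 ms.
Total = 134 ms.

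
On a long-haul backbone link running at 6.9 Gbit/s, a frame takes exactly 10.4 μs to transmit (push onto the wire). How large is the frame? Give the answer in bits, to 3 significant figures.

71800 bits

L = R × t_tx = 6900000000 b/s × 1.04e-05 s = 71760 bits.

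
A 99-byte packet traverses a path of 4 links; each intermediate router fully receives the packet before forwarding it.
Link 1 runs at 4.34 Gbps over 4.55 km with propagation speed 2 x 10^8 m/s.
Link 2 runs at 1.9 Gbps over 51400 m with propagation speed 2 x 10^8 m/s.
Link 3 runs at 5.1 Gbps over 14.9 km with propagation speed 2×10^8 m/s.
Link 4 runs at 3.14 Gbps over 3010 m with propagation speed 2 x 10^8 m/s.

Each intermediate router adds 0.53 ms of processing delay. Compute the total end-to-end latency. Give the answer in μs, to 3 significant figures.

L = 99 × 8 = 792 bits.
Transmission delays (L/R per hop): 0.182488, 0.416842, 0.155294, 0.252229 μs; sum = 1.00685 μs.
Propagation delays (d/s per hop): 22.75, 257, 74.5, 15.05 μs; sum = 369.3 μs.
Processing at 3 router(s): 3 × 0.53 ms = 1590 μs.
End-to-end = 1960 μs.

1960 μs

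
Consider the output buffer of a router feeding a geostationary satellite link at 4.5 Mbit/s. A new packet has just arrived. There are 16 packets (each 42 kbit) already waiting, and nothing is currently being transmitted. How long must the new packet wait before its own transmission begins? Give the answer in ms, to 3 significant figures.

149 ms

Each queued packet: L/R = 42000/4500000 = 9.33333 ms.
16 queued → 149.333 ms.
Queuing delay = 149 ms.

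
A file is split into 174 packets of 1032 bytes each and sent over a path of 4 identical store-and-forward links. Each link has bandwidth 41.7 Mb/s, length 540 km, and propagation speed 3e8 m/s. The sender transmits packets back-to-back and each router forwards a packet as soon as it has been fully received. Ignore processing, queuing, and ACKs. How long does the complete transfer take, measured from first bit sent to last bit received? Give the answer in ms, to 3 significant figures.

Per-hop transmission t_tx = L/R = 8256/41700000 = 0.197986 ms.
Per-hop propagation t_prop = 540000/300000000 = 1.8 ms.
Pipeline fill: first packet needs 4·t_tx to clear all hops; remaining 173 packets each add one t_tx.
Total = (4+174-1)·t_tx + 4·t_prop = 177·0.197986 + 4·1.8 = 42.2 ms.

42.2 ms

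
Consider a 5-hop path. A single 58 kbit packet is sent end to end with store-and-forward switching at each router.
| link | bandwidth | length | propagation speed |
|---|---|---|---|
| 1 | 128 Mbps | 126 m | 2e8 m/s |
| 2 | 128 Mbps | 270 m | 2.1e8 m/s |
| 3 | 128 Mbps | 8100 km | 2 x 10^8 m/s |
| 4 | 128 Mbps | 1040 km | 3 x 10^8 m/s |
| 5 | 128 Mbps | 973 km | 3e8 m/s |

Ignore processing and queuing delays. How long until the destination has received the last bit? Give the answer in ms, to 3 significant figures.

49.5 ms

L = 58000 bits.
Transmission delay per hop = L/R = 58000/128000000 = 0.453125 ms; 5 hops → 2.26563 ms.
Propagation delays (d/s per hop): 0.00063, 0.00128571, 40.5, 3.46667, 3.24333 ms; sum = 47.2119 ms.
End-to-end = 49.5 ms.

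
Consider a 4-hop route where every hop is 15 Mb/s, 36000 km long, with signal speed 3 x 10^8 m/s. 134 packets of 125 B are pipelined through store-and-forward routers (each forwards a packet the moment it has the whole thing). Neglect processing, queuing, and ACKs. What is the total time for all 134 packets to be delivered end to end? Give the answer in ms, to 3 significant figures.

Per-hop transmission t_tx = L/R = 1000/15000000 = 0.0666667 ms.
Per-hop propagation t_prop = 36000000/300000000 = 120 ms.
Pipeline fill: first packet needs 4·t_tx to clear all hops; remaining 133 packets each add one t_tx.
Total = (4+134-1)·t_tx + 4·t_prop = 137·0.0666667 + 4·120 = 489 ms.

489 ms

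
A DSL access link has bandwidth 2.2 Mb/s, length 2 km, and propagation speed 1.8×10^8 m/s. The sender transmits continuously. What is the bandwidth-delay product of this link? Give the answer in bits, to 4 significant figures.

24.44 bits

Propagation delay = 2000 / 180000000 = 1.11111e-05 s.
BDP = R × t_prop = 2200000 × 1.11111e-05 = 24.4444 bits.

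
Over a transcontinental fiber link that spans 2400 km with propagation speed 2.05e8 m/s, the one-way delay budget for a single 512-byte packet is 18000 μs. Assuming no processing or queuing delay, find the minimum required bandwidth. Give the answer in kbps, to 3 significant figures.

L = 4096 bits.
Propagation delay = 2400000 / 2.05e+08 = 11707.3 μs.
Transmission budget = 18000 − 11707.3 = 6292.68 μs.
R ≥ L / t_tx = 4096 bits / 0.00629268 s = 651 kbps.

651 kbps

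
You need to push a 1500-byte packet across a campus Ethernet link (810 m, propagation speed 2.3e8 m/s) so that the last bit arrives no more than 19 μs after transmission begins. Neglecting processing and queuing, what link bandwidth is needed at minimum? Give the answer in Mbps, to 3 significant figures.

775 Mbps

L = 12000 bits.
Propagation delay = 810 / 2.3e+08 = 3.52174 μs.
Transmission budget = 19 − 3.52174 = 15.4783 μs.
R ≥ L / t_tx = 12000 bits / 1.54783e-05 s = 775 Mbps.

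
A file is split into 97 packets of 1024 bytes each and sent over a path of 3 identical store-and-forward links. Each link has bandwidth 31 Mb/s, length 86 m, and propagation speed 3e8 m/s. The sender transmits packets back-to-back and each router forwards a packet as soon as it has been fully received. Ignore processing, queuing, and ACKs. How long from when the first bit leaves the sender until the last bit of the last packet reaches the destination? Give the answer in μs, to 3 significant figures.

Per-hop transmission t_tx = L/R = 8192/31000000 = 264.258 μs.
Per-hop propagation t_prop = 86/300000000 = 0.286667 μs.
Pipeline fill: first packet needs 3·t_tx to clear all hops; remaining 96 packets each add one t_tx.
Total = (3+97-1)·t_tx + 3·t_prop = 99·264.258 + 3·0.286667 = 26200 μs.

26200 μs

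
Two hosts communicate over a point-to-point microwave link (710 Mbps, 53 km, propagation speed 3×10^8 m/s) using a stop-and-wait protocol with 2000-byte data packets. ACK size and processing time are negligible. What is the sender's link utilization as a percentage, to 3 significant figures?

6.00 %

t_tx = L/R = 16000/710000000 = 2.25352e-05 s.
t_prop = 53000/300000000 = 0.000176667 s; RTT = 0.000353333 s.
Cycle = t_tx + RTT = 0.000375869 s.
Utilization = t_tx / cycle = 2.25352e-05/0.000375869 = 6.00 %.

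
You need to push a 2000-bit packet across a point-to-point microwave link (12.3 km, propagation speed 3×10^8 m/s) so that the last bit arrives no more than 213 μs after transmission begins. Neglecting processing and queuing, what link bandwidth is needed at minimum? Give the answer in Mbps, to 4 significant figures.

Propagation delay = 12300 / 300000000 = 41 μs.
Transmission budget = 213 − 41 = 172 μs.
R ≥ L / t_tx = 2000 bits / 0.000172 s = 11.63 Mbps.

11.63 Mbps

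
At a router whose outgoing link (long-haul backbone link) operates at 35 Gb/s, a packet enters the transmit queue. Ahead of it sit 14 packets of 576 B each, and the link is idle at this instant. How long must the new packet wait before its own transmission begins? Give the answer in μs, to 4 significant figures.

1.843 μs

Each queued packet: L/R = 4608/35000000000 = 0.131657 μs.
14 queued → 1.8432 μs.
Queuing delay = 1.843 μs.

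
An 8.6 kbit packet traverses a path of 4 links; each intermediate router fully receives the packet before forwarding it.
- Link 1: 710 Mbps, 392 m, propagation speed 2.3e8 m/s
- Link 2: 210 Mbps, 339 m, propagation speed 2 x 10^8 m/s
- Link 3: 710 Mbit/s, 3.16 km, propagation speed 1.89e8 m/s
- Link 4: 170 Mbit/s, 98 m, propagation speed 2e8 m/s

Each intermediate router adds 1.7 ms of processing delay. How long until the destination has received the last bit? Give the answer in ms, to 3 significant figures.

L = 8600 bits.
Transmission delays (L/R per hop): 0.0121127, 0.0409524, 0.0121127, 0.0505882 ms; sum = 0.115766 ms.
Propagation delays (d/s per hop): 0.00170435, 0.001695, 0.0167196, 0.00049 ms; sum = 0.0206089 ms.
Processing at 3 router(s): 3 × 1.7 ms = 5.1 ms.
End-to-end = 5.24 ms.

5.24 ms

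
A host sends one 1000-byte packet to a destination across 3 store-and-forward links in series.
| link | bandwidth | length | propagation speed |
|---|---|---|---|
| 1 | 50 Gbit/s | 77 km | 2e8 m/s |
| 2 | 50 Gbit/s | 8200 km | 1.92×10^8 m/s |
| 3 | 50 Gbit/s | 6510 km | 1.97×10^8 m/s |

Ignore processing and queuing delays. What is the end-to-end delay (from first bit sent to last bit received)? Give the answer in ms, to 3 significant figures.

76.1 ms

L = 1000 × 8 = 8000 bits.
Transmission delay per hop = L/R = 8000/50000000000 = 0.00016 ms; 3 hops → 0.00048 ms.
Propagation delays (d/s per hop): 0.385, 42.7083, 33.0457 ms; sum = 76.139 ms.
End-to-end = 76.1 ms.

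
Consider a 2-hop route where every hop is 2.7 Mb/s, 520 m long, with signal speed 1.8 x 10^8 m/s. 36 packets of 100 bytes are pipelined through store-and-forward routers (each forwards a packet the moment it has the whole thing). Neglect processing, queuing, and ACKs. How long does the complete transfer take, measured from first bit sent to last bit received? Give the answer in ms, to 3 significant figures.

Per-hop transmission t_tx = L/R = 800/2700000 = 0.296296 ms.
Per-hop propagation t_prop = 520/180000000 = 0.00288889 ms.
Pipeline fill: first packet needs 2·t_tx to clear all hops; remaining 35 packets each add one t_tx.
Total = (2+36-1)·t_tx + 2·t_prop = 37·0.296296 + 2·0.00288889 = 11.0 ms.

11.0 ms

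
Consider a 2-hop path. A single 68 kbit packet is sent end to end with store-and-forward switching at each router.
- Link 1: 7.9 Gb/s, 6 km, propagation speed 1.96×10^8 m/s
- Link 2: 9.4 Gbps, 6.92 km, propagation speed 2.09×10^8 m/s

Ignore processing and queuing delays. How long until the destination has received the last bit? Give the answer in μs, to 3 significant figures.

79.6 μs

L = 68000 bits.
Transmission delays (L/R per hop): 8.60759, 7.23404 μs; sum = 15.8416 μs.
Propagation delays (d/s per hop): 30.6122, 33.11 μs; sum = 63.7223 μs.
End-to-end = 79.6 μs.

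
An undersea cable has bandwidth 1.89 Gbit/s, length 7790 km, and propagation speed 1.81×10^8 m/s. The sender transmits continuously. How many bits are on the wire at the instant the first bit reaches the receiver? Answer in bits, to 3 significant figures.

Propagation delay = 7790000 / 181000000 = 0.0430387 s.
BDP = R × t_prop = 1890000000 × 0.0430387 = 81343100 bits.

81300000 bits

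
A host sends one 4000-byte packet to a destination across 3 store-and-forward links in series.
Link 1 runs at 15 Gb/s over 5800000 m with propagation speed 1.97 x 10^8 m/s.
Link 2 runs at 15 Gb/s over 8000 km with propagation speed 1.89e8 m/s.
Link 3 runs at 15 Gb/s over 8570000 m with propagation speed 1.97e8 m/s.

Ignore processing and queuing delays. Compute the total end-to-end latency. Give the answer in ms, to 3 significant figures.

L = 4000 × 8 = 32000 bits.
Transmission delay per hop = L/R = 32000/15000000000 = 0.00213333 ms; 3 hops → 0.0064 ms.
Propagation delays (d/s per hop): 29.4416, 42.328, 43.5025 ms; sum = 115.272 ms.
End-to-end = 115 ms.

115 ms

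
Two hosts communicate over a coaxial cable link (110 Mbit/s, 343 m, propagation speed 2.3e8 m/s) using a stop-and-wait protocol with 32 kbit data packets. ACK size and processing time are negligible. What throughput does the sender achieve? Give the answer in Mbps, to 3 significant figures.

109 Mbps

t_tx = L/R = 32000/110000000 = 0.000290909 s.
t_prop = 343/2.3e+08 = 1.4913e-06 s; RTT = 2.98261e-06 s.
Cycle = t_tx + RTT = 0.000293892 s.
Throughput = L / cycle = 32000 / 0.000293892 = 109 Mbps.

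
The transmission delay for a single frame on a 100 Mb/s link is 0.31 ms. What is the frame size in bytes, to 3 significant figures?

3880 bytes

L = R × t_tx = 100000000 b/s × 0.00031 s = 31000 bits.
In bytes: 31000 / 8 = 3880 bytes.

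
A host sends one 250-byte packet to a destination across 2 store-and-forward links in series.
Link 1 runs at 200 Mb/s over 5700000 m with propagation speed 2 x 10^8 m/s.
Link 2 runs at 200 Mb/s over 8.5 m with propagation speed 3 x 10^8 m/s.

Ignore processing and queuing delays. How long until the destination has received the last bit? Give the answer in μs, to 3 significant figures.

L = 250 × 8 = 2000 bits.
Transmission delay per hop = L/R = 2000/200000000 = 10 μs; 2 hops → 20 μs.
Propagation delays (d/s per hop): 28500, 0.0283333 μs; sum = 28500 μs.
End-to-end = 28500 μs.

28500 μs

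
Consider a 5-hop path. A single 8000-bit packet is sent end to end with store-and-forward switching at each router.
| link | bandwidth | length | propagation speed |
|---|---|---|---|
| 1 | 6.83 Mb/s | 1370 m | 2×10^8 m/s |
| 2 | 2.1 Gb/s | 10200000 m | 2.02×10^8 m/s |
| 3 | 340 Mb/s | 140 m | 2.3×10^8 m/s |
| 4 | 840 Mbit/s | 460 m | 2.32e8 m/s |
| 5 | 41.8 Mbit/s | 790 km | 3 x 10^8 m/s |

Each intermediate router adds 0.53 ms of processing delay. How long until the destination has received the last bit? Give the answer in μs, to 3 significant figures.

Transmission delays (L/R per hop): 1171.3, 3.80952, 23.5294, 9.52381, 191.388 μs; sum = 1399.55 μs.
Propagation delays (d/s per hop): 6.85, 50495, 0.608696, 1.98276, 2633.33 μs; sum = 53137.8 μs.
Processing at 4 router(s): 4 × 0.53 ms = 2120 μs.
End-to-end = 56700 μs.

56700 μs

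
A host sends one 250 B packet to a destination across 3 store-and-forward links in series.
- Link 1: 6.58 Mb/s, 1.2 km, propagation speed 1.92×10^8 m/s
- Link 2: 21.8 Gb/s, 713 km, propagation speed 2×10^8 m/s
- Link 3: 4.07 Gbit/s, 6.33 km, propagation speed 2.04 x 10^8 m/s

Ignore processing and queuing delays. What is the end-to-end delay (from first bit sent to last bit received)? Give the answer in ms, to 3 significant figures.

3.91 ms

L = 250 × 8 = 2000 bits.
Transmission delays (L/R per hop): 0.303951, 9.17431e-05, 0.0004914 ms; sum = 0.304535 ms.
Propagation delays (d/s per hop): 0.00625, 3.565, 0.0310294 ms; sum = 3.60228 ms.
End-to-end = 3.91 ms.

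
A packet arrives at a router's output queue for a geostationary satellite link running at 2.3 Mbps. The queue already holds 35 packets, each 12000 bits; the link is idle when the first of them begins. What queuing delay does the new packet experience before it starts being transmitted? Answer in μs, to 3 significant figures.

Each queued packet: L/R = 12000/2300000 = 5217.39 μs.
35 queued → 182609 μs.
Queuing delay = 183000 μs.

183000 μs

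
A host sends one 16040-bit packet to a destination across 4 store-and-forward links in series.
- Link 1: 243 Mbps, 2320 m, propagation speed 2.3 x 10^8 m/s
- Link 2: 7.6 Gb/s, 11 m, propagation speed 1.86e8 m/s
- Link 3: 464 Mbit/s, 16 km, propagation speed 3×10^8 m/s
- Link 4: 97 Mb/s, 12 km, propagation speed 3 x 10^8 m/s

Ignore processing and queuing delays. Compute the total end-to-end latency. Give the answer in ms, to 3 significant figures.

Transmission delays (L/R per hop): 0.0660082, 0.00211053, 0.034569, 0.165361 ms; sum = 0.268049 ms.
Propagation delays (d/s per hop): 0.010087, 5.91398e-05, 0.0533333, 0.04 ms; sum = 0.103479 ms.
End-to-end = 0.372 ms.

0.372 ms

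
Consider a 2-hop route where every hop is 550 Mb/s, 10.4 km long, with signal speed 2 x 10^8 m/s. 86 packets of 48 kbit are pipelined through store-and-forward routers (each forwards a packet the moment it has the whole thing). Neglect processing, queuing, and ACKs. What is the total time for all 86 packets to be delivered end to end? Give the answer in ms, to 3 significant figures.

7.70 ms

Per-hop transmission t_tx = L/R = 48000/550000000 = 0.0872727 ms.
Per-hop propagation t_prop = 10400/200000000 = 0.052 ms.
Pipeline fill: first packet needs 2·t_tx to clear all hops; remaining 85 packets each add one t_tx.
Total = (2+86-1)·t_tx + 2·t_prop = 87·0.0872727 + 2·0.052 = 7.70 ms.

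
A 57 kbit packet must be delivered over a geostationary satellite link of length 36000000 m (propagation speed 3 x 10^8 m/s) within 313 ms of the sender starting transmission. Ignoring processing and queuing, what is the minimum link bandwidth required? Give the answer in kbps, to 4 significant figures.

Propagation delay = 36000000 / 300000000 = 120 ms.
Transmission budget = 313 − 120 = 193 ms.
R ≥ L / t_tx = 57000 bits / 0.193 s = 295.3 kbps.

295.3 kbps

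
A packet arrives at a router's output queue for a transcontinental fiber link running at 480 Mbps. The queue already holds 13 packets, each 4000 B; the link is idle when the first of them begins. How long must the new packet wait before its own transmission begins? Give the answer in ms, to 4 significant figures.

Each queued packet: L/R = 32000/480000000 = 0.0666667 ms.
13 queued → 0.866667 ms.
Queuing delay = 0.8667 ms.

0.8667 ms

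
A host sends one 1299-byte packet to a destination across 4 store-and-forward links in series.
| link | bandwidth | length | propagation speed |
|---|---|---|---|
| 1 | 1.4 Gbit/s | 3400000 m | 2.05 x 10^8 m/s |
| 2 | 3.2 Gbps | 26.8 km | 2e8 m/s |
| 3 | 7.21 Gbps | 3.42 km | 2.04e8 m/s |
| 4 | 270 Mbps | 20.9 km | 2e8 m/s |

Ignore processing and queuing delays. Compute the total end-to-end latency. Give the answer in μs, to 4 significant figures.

16890 μs

L = 1299 × 8 = 10392 bits.
Transmission delays (L/R per hop): 7.42286, 3.2475, 1.44133, 38.4889 μs; sum = 50.6006 μs.
Propagation delays (d/s per hop): 16585.4, 134, 16.7647, 104.5 μs; sum = 16840.6 μs.
End-to-end = 16890 μs.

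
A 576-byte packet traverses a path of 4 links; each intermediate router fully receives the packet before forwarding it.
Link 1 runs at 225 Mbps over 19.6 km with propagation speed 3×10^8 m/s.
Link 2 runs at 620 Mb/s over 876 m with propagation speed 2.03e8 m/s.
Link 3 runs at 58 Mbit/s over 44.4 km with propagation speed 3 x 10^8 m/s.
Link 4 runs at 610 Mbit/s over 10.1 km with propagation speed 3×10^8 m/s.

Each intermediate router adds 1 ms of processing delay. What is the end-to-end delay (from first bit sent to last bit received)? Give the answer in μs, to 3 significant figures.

L = 576 × 8 = 4608 bits.
Transmission delays (L/R per hop): 20.48, 7.43226, 79.4483, 7.5541 μs; sum = 114.915 μs.
Propagation delays (d/s per hop): 65.3333, 4.31527, 148, 33.6667 μs; sum = 251.315 μs.
Processing at 3 router(s): 3 × 1 ms = 3000 μs.
End-to-end = 3370 μs.

3370 μs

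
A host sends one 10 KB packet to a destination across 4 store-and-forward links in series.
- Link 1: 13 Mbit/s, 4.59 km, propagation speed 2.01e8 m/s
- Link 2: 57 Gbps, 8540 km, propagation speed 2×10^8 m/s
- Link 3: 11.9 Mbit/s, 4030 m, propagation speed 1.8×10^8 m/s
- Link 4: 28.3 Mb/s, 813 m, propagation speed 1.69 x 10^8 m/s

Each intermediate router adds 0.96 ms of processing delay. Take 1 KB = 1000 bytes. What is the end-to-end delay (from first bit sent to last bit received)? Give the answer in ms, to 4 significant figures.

L = 80000 bits.
Transmission delays (L/R per hop): 6.15385, 0.00140351, 6.72269, 2.82686 ms; sum = 15.7048 ms.
Propagation delays (d/s per hop): 0.0228358, 42.7, 0.0223889, 0.00481065 ms; sum = 42.75 ms.
Processing at 3 router(s): 3 × 0.96 ms = 2.88 ms.
End-to-end = 61.33 ms.

61.33 ms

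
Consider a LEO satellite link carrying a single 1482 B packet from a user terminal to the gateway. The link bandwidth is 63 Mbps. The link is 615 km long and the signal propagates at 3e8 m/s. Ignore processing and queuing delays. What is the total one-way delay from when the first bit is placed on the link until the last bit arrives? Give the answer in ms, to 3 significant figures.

L = 1482 × 8 = 11856 bits.
Transmission delay = L/R = 11856 / 63000000 = 0.18819 ms.
Propagation delay = d/s = 615000 m / 300000000 m/s = 2.05 ms.
Total = 2.24 ms.

2.24 ms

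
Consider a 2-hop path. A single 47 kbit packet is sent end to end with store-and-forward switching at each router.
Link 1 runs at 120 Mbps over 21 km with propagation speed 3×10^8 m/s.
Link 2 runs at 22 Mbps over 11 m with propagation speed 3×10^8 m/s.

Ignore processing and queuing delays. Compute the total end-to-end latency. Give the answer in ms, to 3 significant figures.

L = 47000 bits.
Transmission delays (L/R per hop): 0.391667, 2.13636 ms; sum = 2.52803 ms.
Propagation delays (d/s per hop): 0.07, 3.66667e-05 ms; sum = 0.0700367 ms.
End-to-end = 2.60 ms.

2.60 ms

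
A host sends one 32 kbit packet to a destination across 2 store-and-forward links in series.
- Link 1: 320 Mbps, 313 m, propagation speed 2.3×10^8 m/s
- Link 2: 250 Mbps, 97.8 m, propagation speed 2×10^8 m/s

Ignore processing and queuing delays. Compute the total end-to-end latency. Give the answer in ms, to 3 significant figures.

0.230 ms

L = 32000 bits.
Transmission delays (L/R per hop): 0.1, 0.128 ms; sum = 0.228 ms.
Propagation delays (d/s per hop): 0.00136087, 0.000489 ms; sum = 0.00184987 ms.
End-to-end = 0.230 ms.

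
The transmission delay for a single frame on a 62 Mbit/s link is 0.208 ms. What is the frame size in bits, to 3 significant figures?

12900 bits

L = R × t_tx = 62000000 b/s × 0.000208 s = 12896 bits.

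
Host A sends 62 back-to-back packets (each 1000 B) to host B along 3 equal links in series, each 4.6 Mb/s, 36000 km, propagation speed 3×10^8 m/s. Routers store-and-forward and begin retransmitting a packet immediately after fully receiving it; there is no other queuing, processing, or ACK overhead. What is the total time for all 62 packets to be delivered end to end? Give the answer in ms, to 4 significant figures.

Per-hop transmission t_tx = L/R = 8000/4600000 = 1.73913 ms.
Per-hop propagation t_prop = 36000000/300000000 = 120 ms.
Pipeline fill: first packet needs 3·t_tx to clear all hops; remaining 61 packets each add one t_tx.
Total = (3+62-1)·t_tx + 3·t_prop = 64·1.73913 + 3·120 = 471.3 ms.

471.3 ms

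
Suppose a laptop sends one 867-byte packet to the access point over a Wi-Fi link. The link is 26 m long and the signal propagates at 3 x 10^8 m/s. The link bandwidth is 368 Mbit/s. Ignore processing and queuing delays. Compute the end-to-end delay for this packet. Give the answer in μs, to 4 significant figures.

L = 867 × 8 = 6936 bits.
Transmission delay = L/R = 6936 / 368000000 = 18.8478 μs.
Propagation delay = d/s = 26 m / 300000000 m/s = 0.0866667 μs.
Total = 18.93 μs.

18.93 μs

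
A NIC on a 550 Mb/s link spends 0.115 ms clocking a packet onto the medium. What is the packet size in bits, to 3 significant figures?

L = R × t_tx = 550000000 b/s × 0.000115 s = 63250 bits.

63300 bits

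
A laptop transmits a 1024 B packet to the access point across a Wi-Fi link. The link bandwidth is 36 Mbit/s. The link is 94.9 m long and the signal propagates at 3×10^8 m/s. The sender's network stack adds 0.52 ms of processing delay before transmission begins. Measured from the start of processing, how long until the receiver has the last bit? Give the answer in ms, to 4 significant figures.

L = 1024 × 8 = 8192 bits.
Transmission delay = L/R = 8192 / 36000000 = 0.227556 ms.
Propagation delay = d/s = 94.9 m / 300000000 m/s = 0.000316333 ms.
Plus processing delay 0.52 ms = 0.52 ms.
Total = 0.7479 ms.

0.7479 ms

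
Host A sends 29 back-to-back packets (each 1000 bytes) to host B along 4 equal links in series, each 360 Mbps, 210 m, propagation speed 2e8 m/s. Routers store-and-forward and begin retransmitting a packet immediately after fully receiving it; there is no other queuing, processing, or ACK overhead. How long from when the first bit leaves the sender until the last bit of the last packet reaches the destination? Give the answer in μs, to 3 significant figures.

715 μs

Per-hop transmission t_tx = L/R = 8000/360000000 = 22.2222 μs.
Per-hop propagation t_prop = 210/200000000 = 1.05 μs.
Pipeline fill: first packet needs 4·t_tx to clear all hops; remaining 28 packets each add one t_tx.
Total = (4+29-1)·t_tx + 4·t_prop = 32·22.2222 + 4·1.05 = 715 μs.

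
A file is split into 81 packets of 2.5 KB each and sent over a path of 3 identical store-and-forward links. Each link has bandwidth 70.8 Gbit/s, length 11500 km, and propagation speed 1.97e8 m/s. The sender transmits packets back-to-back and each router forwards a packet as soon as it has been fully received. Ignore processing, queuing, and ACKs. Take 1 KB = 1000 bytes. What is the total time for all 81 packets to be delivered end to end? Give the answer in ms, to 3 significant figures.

175 ms

Per-hop transmission t_tx = L/R = 20000/70800000000 = 0.000282486 ms.
Per-hop propagation t_prop = 11500000/197000000 = 58.3756 ms.
Pipeline fill: first packet needs 3·t_tx to clear all hops; remaining 80 packets each add one t_tx.
Total = (3+81-1)·t_tx + 3·t_prop = 83·0.000282486 + 3·58.3756 = 175 ms.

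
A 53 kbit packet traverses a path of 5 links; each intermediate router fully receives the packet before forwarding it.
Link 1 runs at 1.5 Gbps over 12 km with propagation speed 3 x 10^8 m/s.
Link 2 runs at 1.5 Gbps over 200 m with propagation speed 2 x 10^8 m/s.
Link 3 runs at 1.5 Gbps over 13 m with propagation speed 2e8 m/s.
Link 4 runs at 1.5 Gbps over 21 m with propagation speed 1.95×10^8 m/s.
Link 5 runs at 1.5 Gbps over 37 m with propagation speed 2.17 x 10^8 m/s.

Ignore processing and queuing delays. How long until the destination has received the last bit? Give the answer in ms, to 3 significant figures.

0.218 ms

L = 53000 bits.
Transmission delay per hop = L/R = 53000/1500000000 = 0.0353333 ms; 5 hops → 0.176667 ms.
Propagation delays (d/s per hop): 0.04, 0.001, 6.5e-05, 0.000107692, 0.000170507 ms; sum = 0.0413432 ms.
End-to-end = 0.218 ms.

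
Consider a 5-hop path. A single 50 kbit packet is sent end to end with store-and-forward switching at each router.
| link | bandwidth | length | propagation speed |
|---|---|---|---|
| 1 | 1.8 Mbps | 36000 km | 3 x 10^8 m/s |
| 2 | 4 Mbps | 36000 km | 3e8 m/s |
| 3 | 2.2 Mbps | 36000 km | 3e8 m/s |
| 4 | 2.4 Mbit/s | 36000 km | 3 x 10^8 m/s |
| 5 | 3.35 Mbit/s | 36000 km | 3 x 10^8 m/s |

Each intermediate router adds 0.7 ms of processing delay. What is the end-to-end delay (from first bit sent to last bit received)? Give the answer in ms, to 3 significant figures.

702 ms

L = 50000 bits.
Transmission delays (L/R per hop): 27.7778, 12.5, 22.7273, 20.8333, 14.9254 ms; sum = 98.7638 ms.
Propagation delays (d/s per hop): 120, 120, 120, 120, 120 ms; sum = 600 ms.
Processing at 4 router(s): 4 × 0.7 ms = 2.8 ms.
End-to-end = 702 ms.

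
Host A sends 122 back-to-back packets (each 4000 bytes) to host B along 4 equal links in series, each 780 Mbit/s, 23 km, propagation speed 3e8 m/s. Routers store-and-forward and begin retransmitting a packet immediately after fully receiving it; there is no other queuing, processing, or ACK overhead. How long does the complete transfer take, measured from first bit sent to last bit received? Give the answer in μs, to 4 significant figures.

Per-hop transmission t_tx = L/R = 32000/780000000 = 41.0256 μs.
Per-hop propagation t_prop = 23000/300000000 = 76.6667 μs.
Pipeline fill: first packet needs 4·t_tx to clear all hops; remaining 121 packets each add one t_tx.
Total = (4+122-1)·t_tx + 4·t_prop = 125·41.0256 + 4·76.6667 = 5435 μs.

5435 μs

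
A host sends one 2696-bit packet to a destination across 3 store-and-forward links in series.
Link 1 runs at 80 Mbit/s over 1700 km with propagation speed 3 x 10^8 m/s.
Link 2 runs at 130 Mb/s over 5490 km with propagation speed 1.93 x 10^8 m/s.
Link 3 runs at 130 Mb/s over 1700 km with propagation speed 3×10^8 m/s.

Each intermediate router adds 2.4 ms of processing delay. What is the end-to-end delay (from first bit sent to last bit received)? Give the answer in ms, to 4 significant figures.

44.65 ms

Transmission delays (L/R per hop): 0.0337, 0.0207385, 0.0207385 ms; sum = 0.0751769 ms.
Propagation delays (d/s per hop): 5.66667, 28.4456, 5.66667 ms; sum = 39.7789 ms.
Processing at 2 router(s): 2 × 2.4 ms = 4.8 ms.
End-to-end = 44.65 ms.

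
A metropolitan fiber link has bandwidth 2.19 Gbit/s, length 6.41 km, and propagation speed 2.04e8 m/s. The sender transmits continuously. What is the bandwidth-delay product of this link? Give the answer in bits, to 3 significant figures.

Propagation delay = 6410 / 204000000 = 3.14216e-05 s.
BDP = R × t_prop = 2190000000 × 3.14216e-05 = 68813.2 bits.

68800 bits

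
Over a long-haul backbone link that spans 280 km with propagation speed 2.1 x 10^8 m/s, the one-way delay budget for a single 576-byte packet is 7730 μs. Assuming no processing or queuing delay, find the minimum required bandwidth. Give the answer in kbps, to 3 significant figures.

720 kbps

L = 4608 bits.
Propagation delay = 280000 / 210000000 = 1333.33 μs.
Transmission budget = 7730 − 1333.33 = 6396.67 μs.
R ≥ L / t_tx = 4608 bits / 0.00639667 s = 720 kbps.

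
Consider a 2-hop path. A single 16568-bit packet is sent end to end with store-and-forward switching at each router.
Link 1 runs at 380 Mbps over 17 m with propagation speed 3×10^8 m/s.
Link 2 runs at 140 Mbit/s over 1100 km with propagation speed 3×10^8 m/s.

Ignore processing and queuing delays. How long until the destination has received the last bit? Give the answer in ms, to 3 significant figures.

Transmission delays (L/R per hop): 0.0436, 0.118343 ms; sum = 0.161943 ms.
Propagation delays (d/s per hop): 5.66667e-05, 3.66667 ms; sum = 3.66672 ms.
End-to-end = 3.83 ms.

3.83 ms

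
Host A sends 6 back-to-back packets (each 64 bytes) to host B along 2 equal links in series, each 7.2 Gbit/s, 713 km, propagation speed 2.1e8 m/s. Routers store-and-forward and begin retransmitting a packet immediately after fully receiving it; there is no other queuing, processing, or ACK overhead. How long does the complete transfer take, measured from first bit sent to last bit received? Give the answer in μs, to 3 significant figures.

6790 μs

Per-hop transmission t_tx = L/R = 512/7200000000 = 0.0711111 μs.
Per-hop propagation t_prop = 713000/210000000 = 3395.24 μs.
Pipeline fill: first packet needs 2·t_tx to clear all hops; remaining 5 packets each add one t_tx.
Total = (2+6-1)·t_tx + 2·t_prop = 7·0.0711111 + 2·3395.24 = 6790 μs.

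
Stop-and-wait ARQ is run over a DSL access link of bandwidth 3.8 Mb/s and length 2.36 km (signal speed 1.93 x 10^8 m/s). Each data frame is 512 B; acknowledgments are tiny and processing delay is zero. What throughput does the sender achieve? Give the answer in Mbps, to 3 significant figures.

t_tx = L/R = 4096/3800000 = 0.00107789 s.
t_prop = 2360/193000000 = 1.2228e-05 s; RTT = 2.4456e-05 s.
Cycle = t_tx + RTT = 0.00110235 s.
Throughput = L / cycle = 4096 / 0.00110235 = 3.72 Mbps.

3.72 Mbps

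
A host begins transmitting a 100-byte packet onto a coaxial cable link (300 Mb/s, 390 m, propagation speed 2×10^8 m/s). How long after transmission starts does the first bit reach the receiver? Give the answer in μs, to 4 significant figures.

First bit experiences only propagation delay: d/s = 390/200000000 = 1.950 μs.

1.950 μs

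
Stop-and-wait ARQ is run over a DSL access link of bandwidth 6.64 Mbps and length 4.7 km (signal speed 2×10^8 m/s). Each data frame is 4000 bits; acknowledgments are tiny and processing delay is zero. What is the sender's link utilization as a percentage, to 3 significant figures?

t_tx = L/R = 4000/6640000 = 0.00060241 s.
t_prop = 4700/200000000 = 2.35e-05 s; RTT = 4.7e-05 s.
Cycle = t_tx + RTT = 0.00064941 s.
Utilization = t_tx / cycle = 0.00060241/0.00064941 = 92.8 %.

92.8 %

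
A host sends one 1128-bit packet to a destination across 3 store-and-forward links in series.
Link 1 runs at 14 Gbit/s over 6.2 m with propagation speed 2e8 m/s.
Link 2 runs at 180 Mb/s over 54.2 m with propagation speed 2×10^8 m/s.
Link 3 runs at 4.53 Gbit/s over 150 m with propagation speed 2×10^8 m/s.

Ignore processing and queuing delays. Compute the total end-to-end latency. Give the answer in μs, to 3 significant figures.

7.65 μs

Transmission delays (L/R per hop): 0.0805714, 6.26667, 0.249007 μs; sum = 6.59624 μs.
Propagation delays (d/s per hop): 0.031, 0.271, 0.75 μs; sum = 1.052 μs.
End-to-end = 7.65 μs.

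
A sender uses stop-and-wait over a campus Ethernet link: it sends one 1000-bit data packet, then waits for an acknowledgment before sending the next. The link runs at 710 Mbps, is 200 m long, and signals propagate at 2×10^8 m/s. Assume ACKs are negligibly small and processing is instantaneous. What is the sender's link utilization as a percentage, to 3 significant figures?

t_tx = L/R = 1000/710000000 = 1.40845e-06 s.
t_prop = 200/200000000 = 1e-06 s; RTT = 2e-06 s.
Cycle = t_tx + RTT = 3.40845e-06 s.
Utilization = t_tx / cycle = 1.40845e-06/3.40845e-06 = 41.3 %.

41.3 %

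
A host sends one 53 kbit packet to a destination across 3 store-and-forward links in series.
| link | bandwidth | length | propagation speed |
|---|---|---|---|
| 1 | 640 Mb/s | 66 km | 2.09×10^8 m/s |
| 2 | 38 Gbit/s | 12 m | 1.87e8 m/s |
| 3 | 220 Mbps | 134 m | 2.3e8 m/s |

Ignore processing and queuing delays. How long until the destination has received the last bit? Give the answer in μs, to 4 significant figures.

L = 53000 bits.
Transmission delays (L/R per hop): 82.8125, 1.39474, 240.909 μs; sum = 325.116 μs.
Propagation delays (d/s per hop): 315.789, 0.0641711, 0.582609 μs; sum = 316.436 μs.
End-to-end = 641.6 μs.

641.6 μs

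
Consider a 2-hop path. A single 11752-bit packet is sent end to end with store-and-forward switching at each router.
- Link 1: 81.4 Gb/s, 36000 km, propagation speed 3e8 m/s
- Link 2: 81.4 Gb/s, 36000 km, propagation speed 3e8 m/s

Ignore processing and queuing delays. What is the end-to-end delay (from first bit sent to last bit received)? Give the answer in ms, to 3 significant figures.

240 ms

Transmission delay per hop = L/R = 11752/81400000000 = 0.000144373 ms; 2 hops → 0.000288747 ms.
Propagation delays (d/s per hop): 120, 120 ms; sum = 240 ms.
End-to-end = 240 ms.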